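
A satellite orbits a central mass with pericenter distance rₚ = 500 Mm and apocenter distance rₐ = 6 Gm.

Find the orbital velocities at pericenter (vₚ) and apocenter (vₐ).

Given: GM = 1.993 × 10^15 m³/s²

Convert to SI: rₚ = 500 Mm = 5e+08 m; rₐ = 6 Gm = 6e+09 m.
Use the vis-viva equation v² = GM(2/r − 1/a) with a = (rₚ + rₐ)/2 = (5e+08 + 6e+09)/2 = 3.25e+09 m.
vₚ = √(GM · (2/rₚ − 1/a)) = √(1.993e+15 · (2/5e+08 − 1/3.25e+09)) m/s ≈ 2713 m/s = 2.713 km/s.
vₐ = √(GM · (2/rₐ − 1/a)) = √(1.993e+15 · (2/6e+09 − 1/3.25e+09)) m/s ≈ 226.1 m/s = 226.1 m/s.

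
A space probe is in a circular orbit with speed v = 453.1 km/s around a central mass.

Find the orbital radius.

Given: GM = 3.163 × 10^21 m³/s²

Convert to SI: v = 453.1 km/s = 453100 m/s.
For a circular orbit, v² = GM / r, so r = GM / v².
r = 3.163e+21 / (453100)² m ≈ 1.541e+10 m = 15.41 Gm.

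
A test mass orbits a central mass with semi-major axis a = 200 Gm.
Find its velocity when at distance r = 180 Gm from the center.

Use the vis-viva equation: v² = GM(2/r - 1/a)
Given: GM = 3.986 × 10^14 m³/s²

Convert to SI: a = 200 Gm = 2e+11 m; r = 180 Gm = 1.8e+11 m.
Vis-viva: v = √(GM · (2/r − 1/a)).
2/r − 1/a = 2/1.8e+11 − 1/2e+11 = 6.11111e-12 m⁻¹.
v = √(3.986e+14 · 6.11111e-12) m/s ≈ 49.35 m/s = 49.35 m/s.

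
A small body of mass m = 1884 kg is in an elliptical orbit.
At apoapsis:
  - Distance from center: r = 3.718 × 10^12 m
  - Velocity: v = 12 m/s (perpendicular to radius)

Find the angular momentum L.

Since v is perpendicular to r, L = m · v · r.
L = 1884 · 12 · 3.718e+12 kg·m²/s ≈ 8.406e+16 kg·m²/s.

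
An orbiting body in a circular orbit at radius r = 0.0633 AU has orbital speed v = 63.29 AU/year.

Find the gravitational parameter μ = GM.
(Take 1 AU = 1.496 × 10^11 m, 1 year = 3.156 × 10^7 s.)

Convert to SI: r = 0.0633 AU = 9.46968e+09 m; v = 63.29 AU/year = 300006 m/s.
For a circular orbit v² = GM/r, so GM = v² · r.
GM = (300006)² · 9.46968e+09 m³/s² ≈ 8.523e+20 m³/s² = 8.523 × 10^20 m³/s².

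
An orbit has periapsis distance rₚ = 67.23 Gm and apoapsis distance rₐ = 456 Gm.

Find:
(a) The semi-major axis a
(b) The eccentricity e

Convert to SI: rₚ = 67.23 Gm = 6.723e+10 m; rₐ = 456 Gm = 4.56e+11 m.
(a) a = (rₚ + rₐ) / 2 = (6.723e+10 + 4.56e+11) / 2 ≈ 2.616e+11 m = 261.6 Gm.
(b) e = (rₐ − rₚ) / (rₐ + rₚ) = (4.56e+11 − 6.723e+10) / (4.56e+11 + 6.723e+10) ≈ 0.743.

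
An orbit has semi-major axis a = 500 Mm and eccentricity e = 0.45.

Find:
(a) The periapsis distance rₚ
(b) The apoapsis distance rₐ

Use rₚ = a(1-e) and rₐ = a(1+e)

Convert to SI: a = 500 Mm = 5e+08 m.
(a) rₚ = a(1 − e) = 5e+08 · (1 − 0.45) = 5e+08 · 0.55 ≈ 2.75e+08 m = 275 Mm.
(b) rₐ = a(1 + e) = 5e+08 · (1 + 0.45) = 5e+08 · 1.45 ≈ 7.25e+08 m = 725 Mm.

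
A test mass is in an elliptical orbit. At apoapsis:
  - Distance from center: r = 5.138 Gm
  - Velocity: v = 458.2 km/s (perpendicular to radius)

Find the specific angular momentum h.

Convert to SI: r = 5.138 Gm = 5.138e+09 m; v = 458.2 km/s = 458200 m/s.
With v perpendicular to r, h = r · v.
h = 5.138e+09 · 458200 m²/s ≈ 2.354e+15 m²/s.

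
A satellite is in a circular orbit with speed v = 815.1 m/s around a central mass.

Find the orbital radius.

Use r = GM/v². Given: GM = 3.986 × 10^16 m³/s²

For a circular orbit, v² = GM / r, so r = GM / v².
r = 3.986e+16 / (815.1)² m ≈ 6e+10 m = 60 Gm.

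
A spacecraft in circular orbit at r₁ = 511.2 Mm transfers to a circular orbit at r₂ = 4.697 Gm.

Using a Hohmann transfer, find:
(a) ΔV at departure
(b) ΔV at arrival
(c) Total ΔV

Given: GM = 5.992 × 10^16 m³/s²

Convert to SI: r₁ = 511.2 Mm = 5.112e+08 m; r₂ = 4.697 Gm = 4.697e+09 m.
Transfer semi-major axis: a_t = (r₁ + r₂)/2 = (5.112e+08 + 4.697e+09)/2 = 2.6041e+09 m.
Circular speeds: v₁ = √(GM/r₁) = 10826.6 m/s, v₂ = √(GM/r₂) = 3571.71 m/s.
Transfer speeds (vis-viva v² = GM(2/r − 1/a_t)): v₁ᵗ = 14540.3 m/s, v₂ᵗ = 1582.49 m/s.
(a) ΔV₁ = |v₁ᵗ − v₁| ≈ 3714 m/s = 3.714 km/s.
(b) ΔV₂ = |v₂ − v₂ᵗ| ≈ 1989 m/s = 1.989 km/s.
(c) ΔV_total = ΔV₁ + ΔV₂ ≈ 5703 m/s = 5.703 km/s.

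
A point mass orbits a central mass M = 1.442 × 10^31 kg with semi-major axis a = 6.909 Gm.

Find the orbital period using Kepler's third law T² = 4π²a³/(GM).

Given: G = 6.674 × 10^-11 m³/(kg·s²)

Convert to SI: a = 6.909 Gm = 6.909e+09 m.
GM = G · M = 6.674e-11 · 1.442e+31 = 9.62391e+20 m³/s².
Kepler's third law: T = 2π √(a³ / GM).
Substituting a = 6.909e+09 m and GM = 9.62391e+20 m³/s²:
T = 2π √((6.909e+09)³ / 9.62391e+20) s
T ≈ 1.163e+05 s = 1.346 days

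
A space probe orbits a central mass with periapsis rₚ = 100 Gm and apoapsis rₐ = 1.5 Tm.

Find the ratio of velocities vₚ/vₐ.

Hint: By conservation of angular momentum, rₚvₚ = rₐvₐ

Convert to SI: rₚ = 100 Gm = 1e+11 m; rₐ = 1.5 Tm = 1.5e+12 m.
Conservation of angular momentum gives rₚvₚ = rₐvₐ, so vₚ/vₐ = rₐ/rₚ.
vₚ/vₐ = 1.5e+12 / 1e+11 ≈ 15.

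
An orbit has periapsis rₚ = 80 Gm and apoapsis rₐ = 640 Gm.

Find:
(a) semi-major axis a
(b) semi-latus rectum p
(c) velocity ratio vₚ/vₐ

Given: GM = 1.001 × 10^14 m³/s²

Convert to SI: rₚ = 80 Gm = 8e+10 m; rₐ = 640 Gm = 6.4e+11 m.
(a) a = (rₚ + rₐ)/2 = (8e+10 + 6.4e+11)/2 ≈ 3.6e+11 m
(b) From a = (rₚ + rₐ)/2 = 3.6e+11 m and e = (rₐ − rₚ)/(rₐ + rₚ) = 0.777778, p = a(1 − e²) = 3.6e+11 · (1 − (0.777778)²) ≈ 1.422e+11 m
(c) Conservation of angular momentum (rₚvₚ = rₐvₐ) gives vₚ/vₐ = rₐ/rₚ = 6.4e+11/8e+10 ≈ 8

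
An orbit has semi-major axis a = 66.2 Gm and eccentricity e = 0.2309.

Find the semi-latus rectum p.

Convert to SI: a = 66.2 Gm = 6.62e+10 m.
p = a (1 − e²).
p = 6.62e+10 · (1 − (0.2309)²) = 6.62e+10 · 0.946685 ≈ 6.267e+10 m = 62.67 Gm.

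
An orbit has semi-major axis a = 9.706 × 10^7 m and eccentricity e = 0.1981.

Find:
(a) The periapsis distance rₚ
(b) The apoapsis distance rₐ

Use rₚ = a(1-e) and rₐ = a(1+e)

(a) rₚ = a(1 − e) = 9.706e+07 · (1 − 0.1981) = 9.706e+07 · 0.8019 ≈ 7.783e+07 m = 7.783 × 10^7 m.
(b) rₐ = a(1 + e) = 9.706e+07 · (1 + 0.1981) = 9.706e+07 · 1.1981 ≈ 1.163e+08 m = 1.163 × 10^8 m.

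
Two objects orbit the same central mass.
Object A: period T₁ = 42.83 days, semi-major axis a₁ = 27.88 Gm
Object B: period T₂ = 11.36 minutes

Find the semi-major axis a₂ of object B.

Convert to SI: T₁ = 42.83 days = 3.70051e+06 s; a₁ = 27.88 Gm = 2.788e+10 m; T₂ = 11.36 minutes = 681.6 s.
Kepler's third law: (T₁/T₂)² = (a₁/a₂)³ ⇒ a₂ = a₁ · (T₂/T₁)^(2/3).
T₂/T₁ = 681.6 / 3.70051e+06 = 0.000184191.
a₂ = 2.788e+10 · (0.000184191)^(2/3) m ≈ 9.026e+07 m = 90.26 Mm.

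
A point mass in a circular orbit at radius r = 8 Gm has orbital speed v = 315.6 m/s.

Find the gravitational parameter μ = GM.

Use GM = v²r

Convert to SI: r = 8 Gm = 8e+09 m.
For a circular orbit v² = GM/r, so GM = v² · r.
GM = (315.6)² · 8e+09 m³/s² ≈ 7.968e+14 m³/s² = 7.968 × 10^14 m³/s².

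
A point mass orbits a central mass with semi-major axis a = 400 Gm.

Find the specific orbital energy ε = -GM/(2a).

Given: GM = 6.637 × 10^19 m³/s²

Convert to SI: a = 400 Gm = 4e+11 m.
ε = −GM / (2a).
ε = −6.637e+19 / (2 · 4e+11) J/kg ≈ -8.296e+07 J/kg = -82.96 MJ/kg.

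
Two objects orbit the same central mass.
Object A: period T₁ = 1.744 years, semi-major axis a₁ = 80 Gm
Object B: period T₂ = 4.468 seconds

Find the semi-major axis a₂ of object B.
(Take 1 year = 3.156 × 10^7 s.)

Convert to SI: T₁ = 1.744 years = 5.50406e+07 s; a₁ = 80 Gm = 8e+10 m.
Kepler's third law: (T₁/T₂)² = (a₁/a₂)³ ⇒ a₂ = a₁ · (T₂/T₁)^(2/3).
T₂/T₁ = 4.468 / 5.50406e+07 = 8.11764e-08.
a₂ = 8e+10 · (8.11764e-08)^(2/3) m ≈ 1.5e+06 m = 1.5 Mm.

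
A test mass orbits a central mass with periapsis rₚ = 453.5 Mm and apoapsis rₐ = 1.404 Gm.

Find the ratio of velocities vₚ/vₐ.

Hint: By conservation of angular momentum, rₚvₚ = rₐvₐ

Convert to SI: rₚ = 453.5 Mm = 4.535e+08 m; rₐ = 1.404 Gm = 1.404e+09 m.
Conservation of angular momentum gives rₚvₚ = rₐvₐ, so vₚ/vₐ = rₐ/rₚ.
vₚ/vₐ = 1.404e+09 / 4.535e+08 ≈ 3.096.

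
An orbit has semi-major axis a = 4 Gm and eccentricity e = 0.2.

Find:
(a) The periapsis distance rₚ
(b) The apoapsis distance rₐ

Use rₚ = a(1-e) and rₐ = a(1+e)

Convert to SI: a = 4 Gm = 4e+09 m.
(a) rₚ = a(1 − e) = 4e+09 · (1 − 0.2) = 4e+09 · 0.8 ≈ 3.2e+09 m = 3.2 Gm.
(b) rₐ = a(1 + e) = 4e+09 · (1 + 0.2) = 4e+09 · 1.2 ≈ 4.8e+09 m = 4.8 Gm.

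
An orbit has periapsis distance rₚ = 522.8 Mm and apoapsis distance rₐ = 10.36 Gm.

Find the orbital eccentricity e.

Convert to SI: rₚ = 522.8 Mm = 5.228e+08 m; rₐ = 10.36 Gm = 1.036e+10 m.
e = (rₐ − rₚ) / (rₐ + rₚ).
e = (1.036e+10 − 5.228e+08) / (1.036e+10 + 5.228e+08) = 9.8372e+09 / 1.08828e+10 ≈ 0.9039.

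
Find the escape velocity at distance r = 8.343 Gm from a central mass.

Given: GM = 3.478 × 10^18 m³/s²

Convert to SI: r = 8.343 Gm = 8.343e+09 m.
Escape velocity comes from setting total energy to zero: ½v² − GM/r = 0 ⇒ v_esc = √(2GM / r).
v_esc = √(2 · 3.478e+18 / 8.343e+09) m/s ≈ 2.887e+04 m/s = 28.87 km/s.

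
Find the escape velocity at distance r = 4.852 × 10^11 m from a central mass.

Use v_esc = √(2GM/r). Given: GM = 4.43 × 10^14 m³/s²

Escape velocity comes from setting total energy to zero: ½v² − GM/r = 0 ⇒ v_esc = √(2GM / r).
v_esc = √(2 · 4.43e+14 / 4.852e+11) m/s ≈ 42.73 m/s = 42.73 m/s.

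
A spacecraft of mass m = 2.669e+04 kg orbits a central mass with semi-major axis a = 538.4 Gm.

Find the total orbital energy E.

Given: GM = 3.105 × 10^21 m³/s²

Convert to SI: a = 538.4 Gm = 5.384e+11 m.
E = −GMm / (2a).
E = −3.105e+21 · 2.669e+04 / (2 · 5.384e+11) J ≈ -7.696e+13 J = -76.96 TJ.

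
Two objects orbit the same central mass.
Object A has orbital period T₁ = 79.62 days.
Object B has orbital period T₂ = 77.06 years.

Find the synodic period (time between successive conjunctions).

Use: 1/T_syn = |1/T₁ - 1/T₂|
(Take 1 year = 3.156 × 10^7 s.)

Convert to SI: T₁ = 79.62 days = 6.87917e+06 s; T₂ = 77.06 years = 2.43201e+09 s.
T_syn = |T₁ · T₂ / (T₁ − T₂)|.
T_syn = |6.87917e+06 · 2.43201e+09 / (6.87917e+06 − 2.43201e+09)| s ≈ 6.899e+06 s = 79.85 days.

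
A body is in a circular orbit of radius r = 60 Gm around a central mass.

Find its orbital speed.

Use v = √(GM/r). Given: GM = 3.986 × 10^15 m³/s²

Convert to SI: r = 60 Gm = 6e+10 m.
For a circular orbit, gravity supplies the centripetal force, so v = √(GM / r).
v = √(3.986e+15 / 6e+10) m/s ≈ 257.7 m/s = 257.7 m/s.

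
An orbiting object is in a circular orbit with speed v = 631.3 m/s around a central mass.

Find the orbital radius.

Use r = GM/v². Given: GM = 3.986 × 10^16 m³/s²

For a circular orbit, v² = GM / r, so r = GM / v².
r = 3.986e+16 / (631.3)² m ≈ 1e+11 m = 100 Gm.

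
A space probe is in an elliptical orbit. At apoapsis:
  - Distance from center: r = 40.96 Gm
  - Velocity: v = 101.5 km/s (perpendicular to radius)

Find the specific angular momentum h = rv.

Convert to SI: r = 40.96 Gm = 4.096e+10 m; v = 101.5 km/s = 101500 m/s.
With v perpendicular to r, h = r · v.
h = 4.096e+10 · 101500 m²/s ≈ 4.157e+15 m²/s.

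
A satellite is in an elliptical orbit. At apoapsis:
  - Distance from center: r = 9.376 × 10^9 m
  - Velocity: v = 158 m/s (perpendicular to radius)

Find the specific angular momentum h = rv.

With v perpendicular to r, h = r · v.
h = 9.376e+09 · 158 m²/s ≈ 1.481e+12 m²/s.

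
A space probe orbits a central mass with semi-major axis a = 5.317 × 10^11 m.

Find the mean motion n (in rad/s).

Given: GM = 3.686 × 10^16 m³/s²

n = √(GM / a³).
n = √(3.686e+16 / (5.317e+11)³) rad/s ≈ 4.952e-10 rad/s.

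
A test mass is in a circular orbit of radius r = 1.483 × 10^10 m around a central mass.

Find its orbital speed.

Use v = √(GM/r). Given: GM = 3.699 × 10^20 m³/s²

For a circular orbit, gravity supplies the centripetal force, so v = √(GM / r).
v = √(3.699e+20 / 1.483e+10) m/s ≈ 1.579e+05 m/s = 157.9 km/s.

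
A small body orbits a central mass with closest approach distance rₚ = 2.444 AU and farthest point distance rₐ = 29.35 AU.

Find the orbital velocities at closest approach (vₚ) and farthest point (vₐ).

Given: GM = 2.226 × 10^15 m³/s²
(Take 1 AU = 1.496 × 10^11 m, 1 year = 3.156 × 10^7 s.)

Convert to SI: rₚ = 2.444 AU = 3.65622e+11 m; rₐ = 29.35 AU = 4.39076e+12 m.
Use the vis-viva equation v² = GM(2/r − 1/a) with a = (rₚ + rₐ)/2 = (3.65622e+11 + 4.39076e+12)/2 = 2.37819e+12 m.
vₚ = √(GM · (2/rₚ − 1/a)) = √(2.226e+15 · (2/3.65622e+11 − 1/2.37819e+12)) m/s ≈ 106 m/s = 0.02237 AU/year.
vₐ = √(GM · (2/rₐ − 1/a)) = √(2.226e+15 · (2/4.39076e+12 − 1/2.37819e+12)) m/s ≈ 8.828 m/s = 0.001862 AU/year.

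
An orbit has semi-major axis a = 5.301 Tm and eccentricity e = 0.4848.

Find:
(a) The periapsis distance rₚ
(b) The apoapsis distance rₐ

Convert to SI: a = 5.301 Tm = 5.301e+12 m.
(a) rₚ = a(1 − e) = 5.301e+12 · (1 − 0.4848) = 5.301e+12 · 0.5152 ≈ 2.731e+12 m = 2.731 Tm.
(b) rₐ = a(1 + e) = 5.301e+12 · (1 + 0.4848) = 5.301e+12 · 1.4848 ≈ 7.871e+12 m = 7.871 Tm.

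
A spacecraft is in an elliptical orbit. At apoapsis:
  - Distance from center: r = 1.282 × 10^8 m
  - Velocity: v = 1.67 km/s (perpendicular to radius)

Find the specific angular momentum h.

Convert to SI: v = 1.67 km/s = 1670 m/s.
With v perpendicular to r, h = r · v.
h = 1.282e+08 · 1670 m²/s ≈ 2.141e+11 m²/s.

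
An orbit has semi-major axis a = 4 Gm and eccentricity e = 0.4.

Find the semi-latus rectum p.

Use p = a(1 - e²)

Convert to SI: a = 4 Gm = 4e+09 m.
p = a (1 − e²).
p = 4e+09 · (1 − (0.4)²) = 4e+09 · 0.84 ≈ 3.36e+09 m = 3.36 Gm.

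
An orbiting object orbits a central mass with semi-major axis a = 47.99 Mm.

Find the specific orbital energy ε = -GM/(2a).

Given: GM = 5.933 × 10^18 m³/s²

Convert to SI: a = 47.99 Mm = 4.799e+07 m.
ε = −GM / (2a).
ε = −5.933e+18 / (2 · 4.799e+07) J/kg ≈ -6.181e+10 J/kg = -61.81 GJ/kg.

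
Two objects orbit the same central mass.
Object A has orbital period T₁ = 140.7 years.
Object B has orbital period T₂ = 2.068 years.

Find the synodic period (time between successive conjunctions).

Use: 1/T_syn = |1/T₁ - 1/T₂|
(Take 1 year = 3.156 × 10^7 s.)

Convert to SI: T₁ = 140.7 years = 4.44049e+09 s; T₂ = 2.068 years = 6.52661e+07 s.
T_syn = |T₁ · T₂ / (T₁ − T₂)|.
T_syn = |4.44049e+09 · 6.52661e+07 / (4.44049e+09 − 6.52661e+07)| s ≈ 6.624e+07 s = 2.099 years.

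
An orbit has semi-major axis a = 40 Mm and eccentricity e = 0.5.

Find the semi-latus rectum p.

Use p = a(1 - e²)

Convert to SI: a = 40 Mm = 4e+07 m.
p = a (1 − e²).
p = 4e+07 · (1 − (0.5)²) = 4e+07 · 0.75 ≈ 3e+07 m = 30 Mm.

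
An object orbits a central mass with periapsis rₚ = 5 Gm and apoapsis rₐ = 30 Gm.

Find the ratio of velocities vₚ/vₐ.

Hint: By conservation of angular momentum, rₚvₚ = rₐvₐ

Convert to SI: rₚ = 5 Gm = 5e+09 m; rₐ = 30 Gm = 3e+10 m.
Conservation of angular momentum gives rₚvₚ = rₐvₐ, so vₚ/vₐ = rₐ/rₚ.
vₚ/vₐ = 3e+10 / 5e+09 ≈ 6.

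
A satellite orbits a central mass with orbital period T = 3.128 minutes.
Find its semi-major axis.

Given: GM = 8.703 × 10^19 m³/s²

Convert to SI: T = 3.128 minutes = 187.68 s.
Invert Kepler's third law: a = (GM · T² / (4π²))^(1/3).
Substituting T = 187.68 s and GM = 8.703e+19 m³/s²:
a = (8.703e+19 · (187.68)² / (4π²))^(1/3) m
a ≈ 4.266e+07 m = 42.66 Mm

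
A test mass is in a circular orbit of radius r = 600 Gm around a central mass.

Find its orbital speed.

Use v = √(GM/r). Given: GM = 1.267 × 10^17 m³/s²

Convert to SI: r = 600 Gm = 6e+11 m.
For a circular orbit, gravity supplies the centripetal force, so v = √(GM / r).
v = √(1.267e+17 / 6e+11) m/s ≈ 459.5 m/s = 459.5 m/s.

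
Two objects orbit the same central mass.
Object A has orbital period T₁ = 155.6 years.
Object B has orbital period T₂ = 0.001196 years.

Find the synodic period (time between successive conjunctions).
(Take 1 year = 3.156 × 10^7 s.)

Convert to SI: T₁ = 155.6 years = 4.91074e+09 s; T₂ = 0.001196 years = 37745.8 s.
T_syn = |T₁ · T₂ / (T₁ − T₂)|.
T_syn = |4.91074e+09 · 37745.8 / (4.91074e+09 − 37745.8)| s ≈ 3.775e+04 s = 0.001196 years.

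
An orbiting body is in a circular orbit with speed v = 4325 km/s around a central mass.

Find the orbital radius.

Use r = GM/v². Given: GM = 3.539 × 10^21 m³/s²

Convert to SI: v = 4325 km/s = 4.325e+06 m/s.
For a circular orbit, v² = GM / r, so r = GM / v².
r = 3.539e+21 / (4.325e+06)² m ≈ 1.892e+08 m = 1.892 × 10^8 m.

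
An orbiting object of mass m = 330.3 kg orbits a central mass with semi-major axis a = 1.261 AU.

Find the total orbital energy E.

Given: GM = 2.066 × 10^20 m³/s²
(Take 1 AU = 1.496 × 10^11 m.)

Convert to SI: a = 1.261 AU = 1.88646e+11 m.
E = −GMm / (2a).
E = −2.066e+20 · 330.3 / (2 · 1.88646e+11) J ≈ -1.809e+11 J = -180.9 GJ.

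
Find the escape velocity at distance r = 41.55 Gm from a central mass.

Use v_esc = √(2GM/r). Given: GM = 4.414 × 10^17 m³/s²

Convert to SI: r = 41.55 Gm = 4.155e+10 m.
Escape velocity comes from setting total energy to zero: ½v² − GM/r = 0 ⇒ v_esc = √(2GM / r).
v_esc = √(2 · 4.414e+17 / 4.155e+10) m/s ≈ 4609 m/s = 4.609 km/s.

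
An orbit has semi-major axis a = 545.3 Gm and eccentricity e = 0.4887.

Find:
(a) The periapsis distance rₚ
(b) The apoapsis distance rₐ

Convert to SI: a = 545.3 Gm = 5.453e+11 m.
(a) rₚ = a(1 − e) = 5.453e+11 · (1 − 0.4887) = 5.453e+11 · 0.5113 ≈ 2.788e+11 m = 278.8 Gm.
(b) rₐ = a(1 + e) = 5.453e+11 · (1 + 0.4887) = 5.453e+11 · 1.4887 ≈ 8.118e+11 m = 811.8 Gm.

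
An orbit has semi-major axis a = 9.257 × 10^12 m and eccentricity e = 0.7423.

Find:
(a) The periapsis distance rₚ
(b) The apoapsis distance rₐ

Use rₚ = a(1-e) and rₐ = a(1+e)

(a) rₚ = a(1 − e) = 9.257e+12 · (1 − 0.7423) = 9.257e+12 · 0.2577 ≈ 2.386e+12 m = 2.386 × 10^12 m.
(b) rₐ = a(1 + e) = 9.257e+12 · (1 + 0.7423) = 9.257e+12 · 1.7423 ≈ 1.613e+13 m = 1.613 × 10^13 m.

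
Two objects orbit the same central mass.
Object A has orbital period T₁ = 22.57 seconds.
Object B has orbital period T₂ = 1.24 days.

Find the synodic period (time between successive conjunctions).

Convert to SI: T₂ = 1.24 days = 107136 s.
T_syn = |T₁ · T₂ / (T₁ − T₂)|.
T_syn = |22.57 · 107136 / (22.57 − 107136)| s ≈ 22.57 s = 22.57 seconds.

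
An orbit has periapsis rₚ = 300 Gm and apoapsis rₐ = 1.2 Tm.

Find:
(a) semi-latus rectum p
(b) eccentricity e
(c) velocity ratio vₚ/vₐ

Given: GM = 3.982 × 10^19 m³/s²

Convert to SI: rₚ = 300 Gm = 3e+11 m; rₐ = 1.2 Tm = 1.2e+12 m.
(a) From a = (rₚ + rₐ)/2 = 7.5e+11 m and e = (rₐ − rₚ)/(rₐ + rₚ) = 0.6, p = a(1 − e²) = 7.5e+11 · (1 − (0.6)²) ≈ 4.8e+11 m
(b) e = (rₐ − rₚ)/(rₐ + rₚ) = (1.2e+12 − 3e+11)/(1.2e+12 + 3e+11) ≈ 0.6
(c) Conservation of angular momentum (rₚvₚ = rₐvₐ) gives vₚ/vₐ = rₐ/rₚ = 1.2e+12/3e+11 ≈ 4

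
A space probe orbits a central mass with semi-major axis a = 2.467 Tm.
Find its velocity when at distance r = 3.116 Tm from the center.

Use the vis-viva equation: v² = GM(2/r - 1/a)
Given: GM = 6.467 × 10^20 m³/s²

Convert to SI: a = 2.467 Tm = 2.467e+12 m; r = 3.116 Tm = 3.116e+12 m.
Vis-viva: v = √(GM · (2/r − 1/a)).
2/r − 1/a = 2/3.116e+12 − 1/2.467e+12 = 2.36498e-13 m⁻¹.
v = √(6.467e+20 · 2.36498e-13) m/s ≈ 1.237e+04 m/s = 12.37 km/s.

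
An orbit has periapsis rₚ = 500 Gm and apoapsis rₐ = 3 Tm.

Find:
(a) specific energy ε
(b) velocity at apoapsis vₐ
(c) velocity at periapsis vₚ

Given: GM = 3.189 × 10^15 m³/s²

Convert to SI: rₚ = 500 Gm = 5e+11 m; rₐ = 3 Tm = 3e+12 m.
(a) With a = (rₚ + rₐ)/2 = 1.75e+12 m, ε = −GM/(2a) = −3.189e+15/(2 · 1.75e+12) J/kg ≈ -911.1 J/kg
(b) With a = (rₚ + rₐ)/2 = 1.75e+12 m, vₐ = √(GM (2/rₐ − 1/a)) = √(3.189e+15 · (2/3e+12 − 1/1.75e+12)) m/s ≈ 17.43 m/s
(c) With a = (rₚ + rₐ)/2 = 1.75e+12 m, vₚ = √(GM (2/rₚ − 1/a)) = √(3.189e+15 · (2/5e+11 − 1/1.75e+12)) m/s ≈ 104.6 m/s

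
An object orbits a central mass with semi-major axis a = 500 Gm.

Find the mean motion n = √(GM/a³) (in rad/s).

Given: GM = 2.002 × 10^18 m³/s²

Convert to SI: a = 500 Gm = 5e+11 m.
n = √(GM / a³).
n = √(2.002e+18 / (5e+11)³) rad/s ≈ 4.002e-09 rad/s.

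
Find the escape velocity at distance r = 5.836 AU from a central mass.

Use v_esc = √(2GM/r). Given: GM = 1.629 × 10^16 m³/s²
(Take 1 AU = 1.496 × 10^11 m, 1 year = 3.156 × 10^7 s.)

Convert to SI: r = 5.836 AU = 8.73066e+11 m.
Escape velocity comes from setting total energy to zero: ½v² − GM/r = 0 ⇒ v_esc = √(2GM / r).
v_esc = √(2 · 1.629e+16 / 8.73066e+11) m/s ≈ 193.2 m/s = 0.04075 AU/year.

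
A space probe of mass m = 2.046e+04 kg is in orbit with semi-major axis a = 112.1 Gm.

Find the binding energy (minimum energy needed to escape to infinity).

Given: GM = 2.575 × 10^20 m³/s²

Convert to SI: a = 112.1 Gm = 1.121e+11 m.
Total orbital energy is E = −GMm/(2a); binding energy is E_bind = −E = GMm/(2a).
E_bind = 2.575e+20 · 2.046e+04 / (2 · 1.121e+11) J ≈ 2.35e+13 J = 23.5 TJ.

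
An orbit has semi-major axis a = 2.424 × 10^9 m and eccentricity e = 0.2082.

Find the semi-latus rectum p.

p = a (1 − e²).
p = 2.424e+09 · (1 − (0.2082)²) = 2.424e+09 · 0.956653 ≈ 2.319e+09 m = 2.319 × 10^9 m.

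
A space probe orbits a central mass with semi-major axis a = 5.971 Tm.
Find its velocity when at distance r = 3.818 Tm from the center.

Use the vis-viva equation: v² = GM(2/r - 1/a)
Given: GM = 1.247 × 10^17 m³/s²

Convert to SI: a = 5.971 Tm = 5.971e+12 m; r = 3.818 Tm = 3.818e+12 m.
Vis-viva: v = √(GM · (2/r − 1/a)).
2/r − 1/a = 2/3.818e+12 − 1/5.971e+12 = 3.56358e-13 m⁻¹.
v = √(1.247e+17 · 3.56358e-13) m/s ≈ 210.8 m/s = 210.8 m/s.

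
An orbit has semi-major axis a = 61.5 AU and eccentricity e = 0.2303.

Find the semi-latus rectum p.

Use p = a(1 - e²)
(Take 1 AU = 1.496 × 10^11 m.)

Convert to SI: a = 61.5 AU = 9.2004e+12 m.
p = a (1 − e²).
p = 9.2004e+12 · (1 − (0.2303)²) = 9.2004e+12 · 0.946962 ≈ 8.712e+12 m = 58.24 AU.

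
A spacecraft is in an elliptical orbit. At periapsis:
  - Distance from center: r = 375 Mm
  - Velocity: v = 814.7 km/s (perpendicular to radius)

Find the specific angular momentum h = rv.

Convert to SI: r = 375 Mm = 3.75e+08 m; v = 814.7 km/s = 814700 m/s.
With v perpendicular to r, h = r · v.
h = 3.75e+08 · 814700 m²/s ≈ 3.055e+14 m²/s.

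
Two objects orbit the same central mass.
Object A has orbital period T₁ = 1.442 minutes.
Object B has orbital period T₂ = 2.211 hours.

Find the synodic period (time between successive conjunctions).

Convert to SI: T₁ = 1.442 minutes = 86.52 s; T₂ = 2.211 hours = 7959.6 s.
T_syn = |T₁ · T₂ / (T₁ − T₂)|.
T_syn = |86.52 · 7959.6 / (86.52 − 7959.6)| s ≈ 87.47 s = 1.458 minutes.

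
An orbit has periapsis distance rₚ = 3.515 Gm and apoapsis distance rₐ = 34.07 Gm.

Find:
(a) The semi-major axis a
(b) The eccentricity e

Convert to SI: rₚ = 3.515 Gm = 3.515e+09 m; rₐ = 34.07 Gm = 3.407e+10 m.
(a) a = (rₚ + rₐ) / 2 = (3.515e+09 + 3.407e+10) / 2 ≈ 1.879e+10 m = 18.79 Gm.
(b) e = (rₐ − rₚ) / (rₐ + rₚ) = (3.407e+10 − 3.515e+09) / (3.407e+10 + 3.515e+09) ≈ 0.813.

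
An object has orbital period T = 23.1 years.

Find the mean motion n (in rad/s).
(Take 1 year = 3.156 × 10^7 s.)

Convert to SI: T = 23.1 years = 7.29036e+08 s.
n = 2π / T.
n = 2π / 7.29036e+08 s ≈ 8.618e-09 rad/s.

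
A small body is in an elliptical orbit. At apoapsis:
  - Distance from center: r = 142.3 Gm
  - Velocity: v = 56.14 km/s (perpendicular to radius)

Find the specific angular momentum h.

Convert to SI: r = 142.3 Gm = 1.423e+11 m; v = 56.14 km/s = 56140 m/s.
With v perpendicular to r, h = r · v.
h = 1.423e+11 · 56140 m²/s ≈ 7.989e+15 m²/s.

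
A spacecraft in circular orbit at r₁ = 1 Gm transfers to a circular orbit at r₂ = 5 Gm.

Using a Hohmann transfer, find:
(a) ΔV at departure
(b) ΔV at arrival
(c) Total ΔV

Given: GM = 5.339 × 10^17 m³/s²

Convert to SI: r₁ = 1 Gm = 1e+09 m; r₂ = 5 Gm = 5e+09 m.
Transfer semi-major axis: a_t = (r₁ + r₂)/2 = (1e+09 + 5e+09)/2 = 3e+09 m.
Circular speeds: v₁ = √(GM/r₁) = 23106.3 m/s, v₂ = √(GM/r₂) = 10333.4 m/s.
Transfer speeds (vis-viva v² = GM(2/r − 1/a_t)): v₁ᵗ = 29830.1 m/s, v₂ᵗ = 5966.01 m/s.
(a) ΔV₁ = |v₁ᵗ − v₁| ≈ 6724 m/s = 6.724 km/s.
(b) ΔV₂ = |v₂ − v₂ᵗ| ≈ 4367 m/s = 4.367 km/s.
(c) ΔV_total = ΔV₁ + ΔV₂ ≈ 1.109e+04 m/s = 11.09 km/s.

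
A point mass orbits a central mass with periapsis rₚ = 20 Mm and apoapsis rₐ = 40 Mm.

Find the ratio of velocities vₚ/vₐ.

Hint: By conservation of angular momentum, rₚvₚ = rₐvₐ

Convert to SI: rₚ = 20 Mm = 2e+07 m; rₐ = 40 Mm = 4e+07 m.
Conservation of angular momentum gives rₚvₚ = rₐvₐ, so vₚ/vₐ = rₐ/rₚ.
vₚ/vₐ = 4e+07 / 2e+07 ≈ 2.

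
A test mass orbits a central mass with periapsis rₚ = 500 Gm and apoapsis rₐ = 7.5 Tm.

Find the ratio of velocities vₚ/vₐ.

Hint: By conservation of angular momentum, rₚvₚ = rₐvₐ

Convert to SI: rₚ = 500 Gm = 5e+11 m; rₐ = 7.5 Tm = 7.5e+12 m.
Conservation of angular momentum gives rₚvₚ = rₐvₐ, so vₚ/vₐ = rₐ/rₚ.
vₚ/vₐ = 7.5e+12 / 5e+11 ≈ 15.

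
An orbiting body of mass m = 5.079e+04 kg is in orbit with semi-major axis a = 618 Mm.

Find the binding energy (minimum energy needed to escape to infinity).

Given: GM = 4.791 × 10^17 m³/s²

Convert to SI: a = 618 Mm = 6.18e+08 m.
Total orbital energy is E = −GMm/(2a); binding energy is E_bind = −E = GMm/(2a).
E_bind = 4.791e+17 · 5.079e+04 / (2 · 6.18e+08) J ≈ 1.969e+13 J = 19.69 TJ.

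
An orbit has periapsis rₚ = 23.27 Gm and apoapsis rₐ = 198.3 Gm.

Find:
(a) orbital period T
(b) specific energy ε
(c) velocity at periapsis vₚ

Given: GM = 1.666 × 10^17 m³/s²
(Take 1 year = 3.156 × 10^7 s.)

Convert to SI: rₚ = 23.27 Gm = 2.327e+10 m; rₐ = 198.3 Gm = 1.983e+11 m.
(a) With a = (rₚ + rₐ)/2 = 1.10785e+11 m, T = 2π √(a³/GM) = 2π √((1.10785e+11)³/1.666e+17) s ≈ 5.676e+08 s
(b) With a = (rₚ + rₐ)/2 = 1.10785e+11 m, ε = −GM/(2a) = −1.666e+17/(2 · 1.10785e+11) J/kg ≈ -7.519e+05 J/kg
(c) With a = (rₚ + rₐ)/2 = 1.10785e+11 m, vₚ = √(GM (2/rₚ − 1/a)) = √(1.666e+17 · (2/2.327e+10 − 1/1.10785e+11)) m/s ≈ 3580 m/s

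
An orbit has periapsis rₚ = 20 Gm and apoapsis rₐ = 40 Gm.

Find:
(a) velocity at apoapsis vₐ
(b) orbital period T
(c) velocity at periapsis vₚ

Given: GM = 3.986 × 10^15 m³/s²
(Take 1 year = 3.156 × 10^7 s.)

Convert to SI: rₚ = 20 Gm = 2e+10 m; rₐ = 40 Gm = 4e+10 m.
(a) With a = (rₚ + rₐ)/2 = 3e+10 m, vₐ = √(GM (2/rₐ − 1/a)) = √(3.986e+15 · (2/4e+10 − 1/3e+10)) m/s ≈ 257.7 m/s
(b) With a = (rₚ + rₐ)/2 = 3e+10 m, T = 2π √(a³/GM) = 2π √((3e+10)³/3.986e+15) s ≈ 5.171e+08 s
(c) With a = (rₚ + rₐ)/2 = 3e+10 m, vₚ = √(GM (2/rₚ − 1/a)) = √(3.986e+15 · (2/2e+10 − 1/3e+10)) m/s ≈ 515.5 m/s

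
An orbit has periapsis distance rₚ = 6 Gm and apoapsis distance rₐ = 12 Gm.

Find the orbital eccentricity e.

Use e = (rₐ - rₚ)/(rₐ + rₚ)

Convert to SI: rₚ = 6 Gm = 6e+09 m; rₐ = 12 Gm = 1.2e+10 m.
e = (rₐ − rₚ) / (rₐ + rₚ).
e = (1.2e+10 − 6e+09) / (1.2e+10 + 6e+09) = 6e+09 / 1.8e+10 ≈ 0.3333.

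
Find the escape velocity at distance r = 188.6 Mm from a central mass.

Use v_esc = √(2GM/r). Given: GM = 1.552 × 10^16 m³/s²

Convert to SI: r = 188.6 Mm = 1.886e+08 m.
Escape velocity comes from setting total energy to zero: ½v² − GM/r = 0 ⇒ v_esc = √(2GM / r).
v_esc = √(2 · 1.552e+16 / 1.886e+08) m/s ≈ 1.283e+04 m/s = 12.83 km/s.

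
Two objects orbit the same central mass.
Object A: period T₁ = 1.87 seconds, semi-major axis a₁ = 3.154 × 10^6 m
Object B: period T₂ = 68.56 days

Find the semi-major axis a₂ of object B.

Convert to SI: T₂ = 68.56 days = 5.92358e+06 s.
Kepler's third law: (T₁/T₂)² = (a₁/a₂)³ ⇒ a₂ = a₁ · (T₂/T₁)^(2/3).
T₂/T₁ = 5.92358e+06 / 1.87 = 3.16769e+06.
a₂ = 3.154e+06 · (3.16769e+06)^(2/3) m ≈ 6.803e+10 m = 6.803 × 10^10 m.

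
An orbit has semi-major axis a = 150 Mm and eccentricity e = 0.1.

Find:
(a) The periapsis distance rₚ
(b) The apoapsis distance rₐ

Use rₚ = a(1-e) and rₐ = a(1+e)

Convert to SI: a = 150 Mm = 1.5e+08 m.
(a) rₚ = a(1 − e) = 1.5e+08 · (1 − 0.1) = 1.5e+08 · 0.9 ≈ 1.35e+08 m = 135 Mm.
(b) rₐ = a(1 + e) = 1.5e+08 · (1 + 0.1) = 1.5e+08 · 1.1 ≈ 1.65e+08 m = 165 Mm.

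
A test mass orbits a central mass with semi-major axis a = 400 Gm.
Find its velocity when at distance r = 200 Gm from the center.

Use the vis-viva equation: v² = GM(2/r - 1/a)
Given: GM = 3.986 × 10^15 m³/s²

Convert to SI: a = 400 Gm = 4e+11 m; r = 200 Gm = 2e+11 m.
Vis-viva: v = √(GM · (2/r − 1/a)).
2/r − 1/a = 2/2e+11 − 1/4e+11 = 7.5e-12 m⁻¹.
v = √(3.986e+15 · 7.5e-12) m/s ≈ 172.9 m/s = 172.9 m/s.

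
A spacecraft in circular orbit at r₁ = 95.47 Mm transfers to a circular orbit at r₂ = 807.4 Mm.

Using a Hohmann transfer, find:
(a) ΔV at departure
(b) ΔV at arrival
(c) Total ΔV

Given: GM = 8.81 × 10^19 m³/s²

Convert to SI: r₁ = 95.47 Mm = 9.547e+07 m; r₂ = 807.4 Mm = 8.074e+08 m.
Transfer semi-major axis: a_t = (r₁ + r₂)/2 = (9.547e+07 + 8.074e+08)/2 = 4.51435e+08 m.
Circular speeds: v₁ = √(GM/r₁) = 960626 m/s, v₂ = √(GM/r₂) = 330327 m/s.
Transfer speeds (vis-viva v² = GM(2/r − 1/a_t)): v₁ᵗ = 1.2847e+06 m/s, v₂ᵗ = 151908 m/s.
(a) ΔV₁ = |v₁ᵗ − v₁| ≈ 3.241e+05 m/s = 324.1 km/s.
(b) ΔV₂ = |v₂ − v₂ᵗ| ≈ 1.784e+05 m/s = 178.4 km/s.
(c) ΔV_total = ΔV₁ + ΔV₂ ≈ 5.025e+05 m/s = 502.5 km/s.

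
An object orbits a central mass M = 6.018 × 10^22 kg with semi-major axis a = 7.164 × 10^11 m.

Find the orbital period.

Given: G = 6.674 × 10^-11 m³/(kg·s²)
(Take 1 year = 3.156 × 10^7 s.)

GM = G · M = 6.674e-11 · 6.018e+22 = 4.01641e+12 m³/s².
Kepler's third law: T = 2π √(a³ / GM).
Substituting a = 7.164e+11 m and GM = 4.01641e+12 m³/s²:
T = 2π √((7.164e+11)³ / 4.01641e+12) s
T ≈ 1.901e+12 s = 6.024e+04 years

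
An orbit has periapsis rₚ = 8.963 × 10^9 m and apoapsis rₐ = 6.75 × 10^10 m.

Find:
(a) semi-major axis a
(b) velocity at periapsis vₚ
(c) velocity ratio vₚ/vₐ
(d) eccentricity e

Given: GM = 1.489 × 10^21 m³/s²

(a) a = (rₚ + rₐ)/2 = (8.963e+09 + 6.75e+10)/2 ≈ 3.823e+10 m
(b) With a = (rₚ + rₐ)/2 = 3.82315e+10 m, vₚ = √(GM (2/rₚ − 1/a)) = √(1.489e+21 · (2/8.963e+09 − 1/3.82315e+10)) m/s ≈ 5.416e+05 m/s
(c) Conservation of angular momentum (rₚvₚ = rₐvₐ) gives vₚ/vₐ = rₐ/rₚ = 6.75e+10/8.963e+09 ≈ 7.531
(d) e = (rₐ − rₚ)/(rₐ + rₚ) = (6.75e+10 − 8.963e+09)/(6.75e+10 + 8.963e+09) ≈ 0.7656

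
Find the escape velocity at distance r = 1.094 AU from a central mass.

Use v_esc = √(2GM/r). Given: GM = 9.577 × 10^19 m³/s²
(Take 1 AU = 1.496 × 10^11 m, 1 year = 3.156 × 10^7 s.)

Convert to SI: r = 1.094 AU = 1.63662e+11 m.
Escape velocity comes from setting total energy to zero: ½v² − GM/r = 0 ⇒ v_esc = √(2GM / r).
v_esc = √(2 · 9.577e+19 / 1.63662e+11) m/s ≈ 3.421e+04 m/s = 7.217 AU/year.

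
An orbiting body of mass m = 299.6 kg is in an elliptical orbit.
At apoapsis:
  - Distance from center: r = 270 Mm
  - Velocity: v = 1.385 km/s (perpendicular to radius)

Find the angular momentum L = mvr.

Convert to SI: r = 270 Mm = 2.7e+08 m; v = 1.385 km/s = 1385 m/s.
Since v is perpendicular to r, L = m · v · r.
L = 299.6 · 1385 · 2.7e+08 kg·m²/s ≈ 1.12e+14 kg·m²/s.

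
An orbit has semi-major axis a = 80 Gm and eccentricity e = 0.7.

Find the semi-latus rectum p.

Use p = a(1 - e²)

Convert to SI: a = 80 Gm = 8e+10 m.
p = a (1 − e²).
p = 8e+10 · (1 − (0.7)²) = 8e+10 · 0.51 ≈ 4.08e+10 m = 40.8 Gm.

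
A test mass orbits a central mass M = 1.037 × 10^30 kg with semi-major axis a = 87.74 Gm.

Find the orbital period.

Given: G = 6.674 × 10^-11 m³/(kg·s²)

Convert to SI: a = 87.74 Gm = 8.774e+10 m.
GM = G · M = 6.674e-11 · 1.037e+30 = 6.92094e+19 m³/s².
Kepler's third law: T = 2π √(a³ / GM).
Substituting a = 8.774e+10 m and GM = 6.92094e+19 m³/s²:
T = 2π √((8.774e+10)³ / 6.92094e+19) s
T ≈ 1.963e+07 s = 227.2 days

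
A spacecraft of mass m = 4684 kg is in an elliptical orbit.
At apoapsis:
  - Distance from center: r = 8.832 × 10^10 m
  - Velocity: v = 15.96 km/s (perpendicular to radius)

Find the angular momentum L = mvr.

Convert to SI: v = 15.96 km/s = 15960 m/s.
Since v is perpendicular to r, L = m · v · r.
L = 4684 · 15960 · 8.832e+10 kg·m²/s ≈ 6.603e+18 kg·m²/s.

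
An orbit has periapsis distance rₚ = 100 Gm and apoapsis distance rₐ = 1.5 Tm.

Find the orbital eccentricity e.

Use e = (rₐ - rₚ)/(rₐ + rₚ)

Convert to SI: rₚ = 100 Gm = 1e+11 m; rₐ = 1.5 Tm = 1.5e+12 m.
e = (rₐ − rₚ) / (rₐ + rₚ).
e = (1.5e+12 − 1e+11) / (1.5e+12 + 1e+11) = 1.4e+12 / 1.6e+12 ≈ 0.875.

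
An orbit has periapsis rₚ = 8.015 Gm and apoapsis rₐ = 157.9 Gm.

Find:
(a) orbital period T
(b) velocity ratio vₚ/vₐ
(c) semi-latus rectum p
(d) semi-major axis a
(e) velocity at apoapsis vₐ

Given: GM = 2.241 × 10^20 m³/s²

Convert to SI: rₚ = 8.015 Gm = 8.015e+09 m; rₐ = 157.9 Gm = 1.579e+11 m.
(a) With a = (rₚ + rₐ)/2 = 8.29575e+10 m, T = 2π √(a³/GM) = 2π √((8.29575e+10)³/2.241e+20) s ≈ 1.003e+07 s
(b) Conservation of angular momentum (rₚvₚ = rₐvₐ) gives vₚ/vₐ = rₐ/rₚ = 1.579e+11/8.015e+09 ≈ 19.7
(c) From a = (rₚ + rₐ)/2 = 8.29575e+10 m and e = (rₐ − rₚ)/(rₐ + rₚ) = 0.903384, p = a(1 − e²) = 8.29575e+10 · (1 − (0.903384)²) ≈ 1.526e+10 m
(d) a = (rₚ + rₐ)/2 = (8.015e+09 + 1.579e+11)/2 ≈ 8.296e+10 m
(e) With a = (rₚ + rₐ)/2 = 8.29575e+10 m, vₐ = √(GM (2/rₐ − 1/a)) = √(2.241e+20 · (2/1.579e+11 − 1/8.29575e+10)) m/s ≈ 1.171e+04 m/s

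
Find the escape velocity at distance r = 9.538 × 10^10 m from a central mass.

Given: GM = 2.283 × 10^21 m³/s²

Escape velocity comes from setting total energy to zero: ½v² − GM/r = 0 ⇒ v_esc = √(2GM / r).
v_esc = √(2 · 2.283e+21 / 9.538e+10) m/s ≈ 2.188e+05 m/s = 218.8 km/s.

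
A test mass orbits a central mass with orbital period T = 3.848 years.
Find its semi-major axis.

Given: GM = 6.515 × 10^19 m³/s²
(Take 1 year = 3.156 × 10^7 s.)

Convert to SI: T = 3.848 years = 1.21443e+08 s.
Invert Kepler's third law: a = (GM · T² / (4π²))^(1/3).
Substituting T = 1.21443e+08 s and GM = 6.515e+19 m³/s²:
a = (6.515e+19 · (1.21443e+08)² / (4π²))^(1/3) m
a ≈ 2.898e+11 m = 2.898 × 10^11 m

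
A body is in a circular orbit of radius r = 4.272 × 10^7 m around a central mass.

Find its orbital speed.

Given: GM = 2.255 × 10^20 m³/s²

For a circular orbit, gravity supplies the centripetal force, so v = √(GM / r).
v = √(2.255e+20 / 4.272e+07) m/s ≈ 2.298e+06 m/s = 2298 km/s.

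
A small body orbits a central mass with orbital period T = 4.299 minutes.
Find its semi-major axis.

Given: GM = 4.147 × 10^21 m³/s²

Convert to SI: T = 4.299 minutes = 257.94 s.
Invert Kepler's third law: a = (GM · T² / (4π²))^(1/3).
Substituting T = 257.94 s and GM = 4.147e+21 m³/s²:
a = (4.147e+21 · (257.94)² / (4π²))^(1/3) m
a ≈ 1.912e+08 m = 191.2 Mm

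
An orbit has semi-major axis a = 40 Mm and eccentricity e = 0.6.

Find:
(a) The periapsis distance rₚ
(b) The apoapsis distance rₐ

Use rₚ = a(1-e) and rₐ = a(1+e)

Convert to SI: a = 40 Mm = 4e+07 m.
(a) rₚ = a(1 − e) = 4e+07 · (1 − 0.6) = 4e+07 · 0.4 ≈ 1.6e+07 m = 16 Mm.
(b) rₐ = a(1 + e) = 4e+07 · (1 + 0.6) = 4e+07 · 1.6 ≈ 6.4e+07 m = 64 Mm.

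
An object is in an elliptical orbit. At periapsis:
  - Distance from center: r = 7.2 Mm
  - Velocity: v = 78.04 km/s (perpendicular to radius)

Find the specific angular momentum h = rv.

Convert to SI: r = 7.2 Mm = 7.2e+06 m; v = 78.04 km/s = 78040 m/s.
With v perpendicular to r, h = r · v.
h = 7.2e+06 · 78040 m²/s ≈ 5.619e+11 m²/s.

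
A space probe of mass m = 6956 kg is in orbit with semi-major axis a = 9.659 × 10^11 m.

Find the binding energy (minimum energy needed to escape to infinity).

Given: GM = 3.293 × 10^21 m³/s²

Total orbital energy is E = −GMm/(2a); binding energy is E_bind = −E = GMm/(2a).
E_bind = 3.293e+21 · 6956 / (2 · 9.659e+11) J ≈ 1.186e+13 J = 11.86 TJ.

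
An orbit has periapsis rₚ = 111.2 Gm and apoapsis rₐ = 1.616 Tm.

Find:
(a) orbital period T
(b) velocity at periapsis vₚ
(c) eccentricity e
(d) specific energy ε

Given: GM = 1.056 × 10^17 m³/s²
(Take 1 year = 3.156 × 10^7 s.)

Convert to SI: rₚ = 111.2 Gm = 1.112e+11 m; rₐ = 1.616 Tm = 1.616e+12 m.
(a) With a = (rₚ + rₐ)/2 = 8.636e+11 m, T = 2π √(a³/GM) = 2π √((8.636e+11)³/1.056e+17) s ≈ 1.552e+10 s
(b) With a = (rₚ + rₐ)/2 = 8.636e+11 m, vₚ = √(GM (2/rₚ − 1/a)) = √(1.056e+17 · (2/1.112e+11 − 1/8.636e+11)) m/s ≈ 1333 m/s
(c) e = (rₐ − rₚ)/(rₐ + rₚ) = (1.616e+12 − 1.112e+11)/(1.616e+12 + 1.112e+11) ≈ 0.8712
(d) With a = (rₚ + rₐ)/2 = 8.636e+11 m, ε = −GM/(2a) = −1.056e+17/(2 · 8.636e+11) J/kg ≈ -6.114e+04 J/kg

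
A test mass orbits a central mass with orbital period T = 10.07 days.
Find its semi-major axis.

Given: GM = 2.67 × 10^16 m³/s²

Convert to SI: T = 10.07 days = 870048 s.
Invert Kepler's third law: a = (GM · T² / (4π²))^(1/3).
Substituting T = 870048 s and GM = 2.67e+16 m³/s²:
a = (2.67e+16 · (870048)² / (4π²))^(1/3) m
a ≈ 8e+08 m = 800 Mm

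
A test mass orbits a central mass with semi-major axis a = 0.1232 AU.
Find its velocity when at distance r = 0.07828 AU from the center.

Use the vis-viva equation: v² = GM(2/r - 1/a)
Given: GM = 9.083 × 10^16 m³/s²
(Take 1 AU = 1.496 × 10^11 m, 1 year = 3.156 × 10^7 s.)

Convert to SI: a = 0.1232 AU = 1.84307e+10 m; r = 0.07828 AU = 1.17107e+10 m.
Vis-viva: v = √(GM · (2/r − 1/a)).
2/r − 1/a = 2/1.17107e+10 − 1/1.84307e+10 = 1.16527e-10 m⁻¹.
v = √(9.083e+16 · 1.16527e-10) m/s ≈ 3253 m/s = 0.6863 AU/year.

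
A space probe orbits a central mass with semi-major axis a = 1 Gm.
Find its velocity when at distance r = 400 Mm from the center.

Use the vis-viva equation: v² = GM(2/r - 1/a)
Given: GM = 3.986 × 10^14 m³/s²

Convert to SI: a = 1 Gm = 1e+09 m; r = 400 Mm = 4e+08 m.
Vis-viva: v = √(GM · (2/r − 1/a)).
2/r − 1/a = 2/4e+08 − 1/1e+09 = 4e-09 m⁻¹.
v = √(3.986e+14 · 4e-09) m/s ≈ 1263 m/s = 1.263 km/s.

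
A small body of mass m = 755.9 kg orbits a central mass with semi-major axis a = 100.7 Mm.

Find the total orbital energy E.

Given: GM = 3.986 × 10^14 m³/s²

Convert to SI: a = 100.7 Mm = 1.007e+08 m.
E = −GMm / (2a).
E = −3.986e+14 · 755.9 / (2 · 1.007e+08) J ≈ -1.496e+09 J = -1.496 GJ.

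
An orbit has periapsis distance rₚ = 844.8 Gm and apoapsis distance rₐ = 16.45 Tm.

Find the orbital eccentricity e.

Convert to SI: rₚ = 844.8 Gm = 8.448e+11 m; rₐ = 16.45 Tm = 1.645e+13 m.
e = (rₐ − rₚ) / (rₐ + rₚ).
e = (1.645e+13 − 8.448e+11) / (1.645e+13 + 8.448e+11) = 1.56052e+13 / 1.72948e+13 ≈ 0.9023.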